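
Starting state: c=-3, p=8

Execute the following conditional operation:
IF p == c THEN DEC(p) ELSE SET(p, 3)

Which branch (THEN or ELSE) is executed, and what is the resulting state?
Branch: ELSE, Final state: c=-3, p=3

Evaluating condition: p == c
p = 8, c = -3
Condition is False, so ELSE branch executes
After SET(p, 3): c=-3, p=3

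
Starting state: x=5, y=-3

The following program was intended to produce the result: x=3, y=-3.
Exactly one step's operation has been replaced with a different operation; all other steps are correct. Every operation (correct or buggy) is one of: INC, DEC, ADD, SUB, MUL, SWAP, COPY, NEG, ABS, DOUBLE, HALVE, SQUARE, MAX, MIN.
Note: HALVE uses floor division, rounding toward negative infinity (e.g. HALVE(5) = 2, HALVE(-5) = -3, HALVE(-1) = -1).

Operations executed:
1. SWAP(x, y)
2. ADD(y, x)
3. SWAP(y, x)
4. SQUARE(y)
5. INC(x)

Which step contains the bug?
Step 4

Trace with buggy code:
Initial: x=5, y=-3
After step 1: x=-3, y=5
After step 2: x=-3, y=2
After step 3: x=2, y=-3
After step 4: x=2, y=9
After step 5: x=3, y=9
Actual final x=3, y=9 ≠ expected x=3, y=-3.
Step 4 is the only position where a single-operation replacement can produce the expected result.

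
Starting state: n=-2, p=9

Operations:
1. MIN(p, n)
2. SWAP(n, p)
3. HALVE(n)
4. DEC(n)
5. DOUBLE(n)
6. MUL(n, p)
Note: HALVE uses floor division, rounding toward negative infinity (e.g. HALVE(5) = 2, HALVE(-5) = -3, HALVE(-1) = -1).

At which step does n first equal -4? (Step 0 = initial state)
Step 5

Tracing n:
Initial: n = -2
After step 1: n = -2
After step 2: n = -2
After step 3: n = -1
After step 4: n = -2
After step 5: n = -4 ← first occurrence
After step 6: n = 8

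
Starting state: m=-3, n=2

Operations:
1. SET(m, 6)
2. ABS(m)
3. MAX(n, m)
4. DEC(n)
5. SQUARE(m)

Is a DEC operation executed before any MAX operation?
No

First DEC: step 4
First MAX: step 3
Since 4 > 3, MAX comes first.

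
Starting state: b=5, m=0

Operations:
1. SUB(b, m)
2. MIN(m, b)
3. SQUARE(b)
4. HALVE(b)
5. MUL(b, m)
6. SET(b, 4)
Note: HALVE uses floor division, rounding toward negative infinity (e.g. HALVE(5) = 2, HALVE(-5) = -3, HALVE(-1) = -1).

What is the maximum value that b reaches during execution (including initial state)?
25

Values of b at each step:
Initial: b = 5
After step 1: b = 5
After step 2: b = 5
After step 3: b = 25 ← maximum
After step 4: b = 12
After step 5: b = 0
After step 6: b = 4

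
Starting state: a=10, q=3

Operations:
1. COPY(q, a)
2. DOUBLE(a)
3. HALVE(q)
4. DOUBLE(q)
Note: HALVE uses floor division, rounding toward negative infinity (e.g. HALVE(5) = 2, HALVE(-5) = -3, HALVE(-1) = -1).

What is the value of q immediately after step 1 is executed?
q = 10

Tracing q through execution:
Initial: q = 3
After step 1 (COPY(q, a)): q = 10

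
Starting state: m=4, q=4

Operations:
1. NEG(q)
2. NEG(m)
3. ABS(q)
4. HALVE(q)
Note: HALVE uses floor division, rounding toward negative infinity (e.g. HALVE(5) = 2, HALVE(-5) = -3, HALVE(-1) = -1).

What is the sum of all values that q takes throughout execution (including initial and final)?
2

Values of q at each step:
Initial: q = 4
After step 1: q = -4
After step 2: q = -4
After step 3: q = 4
After step 4: q = 2
Sum = 4 + -4 + -4 + 4 + 2 = 2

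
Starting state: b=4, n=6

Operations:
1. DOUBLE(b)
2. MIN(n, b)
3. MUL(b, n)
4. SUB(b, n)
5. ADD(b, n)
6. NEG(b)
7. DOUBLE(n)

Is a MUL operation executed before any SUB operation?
Yes

First MUL: step 3
First SUB: step 4
Since 3 < 4, MUL comes first.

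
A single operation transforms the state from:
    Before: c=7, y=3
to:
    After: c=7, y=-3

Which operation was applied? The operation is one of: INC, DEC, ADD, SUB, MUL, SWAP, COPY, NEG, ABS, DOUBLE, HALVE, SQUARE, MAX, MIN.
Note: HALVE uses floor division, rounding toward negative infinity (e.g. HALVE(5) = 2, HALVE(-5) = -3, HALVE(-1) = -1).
NEG(y)

Analyzing the change:
Before: c=7, y=3
After: c=7, y=-3
Variable y changed from 3 to -3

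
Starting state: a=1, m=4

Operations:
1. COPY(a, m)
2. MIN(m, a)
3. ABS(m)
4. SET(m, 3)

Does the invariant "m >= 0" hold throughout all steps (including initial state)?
Yes

The invariant holds at every step.

State at each step:
Initial: a=1, m=4
After step 1: a=4, m=4
After step 2: a=4, m=4
After step 3: a=4, m=4
After step 4: a=4, m=3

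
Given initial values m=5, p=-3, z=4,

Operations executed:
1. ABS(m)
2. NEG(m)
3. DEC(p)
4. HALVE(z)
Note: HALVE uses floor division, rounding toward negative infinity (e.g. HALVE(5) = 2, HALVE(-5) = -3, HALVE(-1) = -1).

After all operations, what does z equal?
z = 2

Tracing execution:
Step 1: ABS(m) → z = 4
Step 2: NEG(m) → z = 4
Step 3: DEC(p) → z = 4
Step 4: HALVE(z) → z = 2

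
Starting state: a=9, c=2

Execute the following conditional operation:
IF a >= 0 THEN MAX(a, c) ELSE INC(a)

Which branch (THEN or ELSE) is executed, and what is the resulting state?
Branch: THEN, Final state: a=9, c=2

Evaluating condition: a >= 0
a = 9
Condition is True, so THEN branch executes
After MAX(a, c): a=9, c=2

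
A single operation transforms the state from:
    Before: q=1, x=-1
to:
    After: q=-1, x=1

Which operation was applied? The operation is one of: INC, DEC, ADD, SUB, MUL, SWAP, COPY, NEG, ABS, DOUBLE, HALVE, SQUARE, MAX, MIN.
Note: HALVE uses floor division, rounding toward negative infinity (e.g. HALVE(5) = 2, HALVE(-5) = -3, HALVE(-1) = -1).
SWAP(x, q)

Analyzing the change:
Before: q=1, x=-1
After: q=-1, x=1
Variable x changed from -1 to 1
Variable q changed from 1 to -1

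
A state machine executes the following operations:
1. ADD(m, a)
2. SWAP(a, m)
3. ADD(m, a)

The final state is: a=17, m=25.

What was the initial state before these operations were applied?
a=8, m=9

Working backwards:
Final state: a=17, m=25
Before step 3 (ADD(m, a)): a=17, m=8
Before step 2 (SWAP(a, m)): a=8, m=17
Before step 1 (ADD(m, a)): a=8, m=9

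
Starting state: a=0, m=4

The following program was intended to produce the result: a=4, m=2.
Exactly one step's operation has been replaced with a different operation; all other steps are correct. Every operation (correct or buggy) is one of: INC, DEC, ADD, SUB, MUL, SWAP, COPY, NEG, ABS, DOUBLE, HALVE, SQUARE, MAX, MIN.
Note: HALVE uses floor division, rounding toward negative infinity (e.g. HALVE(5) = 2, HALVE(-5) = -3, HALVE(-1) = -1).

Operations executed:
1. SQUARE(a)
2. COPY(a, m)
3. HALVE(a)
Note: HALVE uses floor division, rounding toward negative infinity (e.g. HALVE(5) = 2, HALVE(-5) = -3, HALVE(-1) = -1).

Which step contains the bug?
Step 3

Trace with buggy code:
Initial: a=0, m=4
After step 1: a=0, m=4
After step 2: a=4, m=4
After step 3: a=2, m=4
Actual final a=2, m=4 ≠ expected a=4, m=2.
Step 3 is the only position where a single-operation replacement can produce the expected result.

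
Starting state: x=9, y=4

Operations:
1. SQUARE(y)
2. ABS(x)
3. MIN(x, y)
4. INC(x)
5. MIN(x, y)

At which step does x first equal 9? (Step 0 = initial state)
Step 0

Tracing x:
Initial: x = 9 ← first occurrence
After step 1: x = 9
After step 2: x = 9
After step 3: x = 9
After step 4: x = 10
After step 5: x = 10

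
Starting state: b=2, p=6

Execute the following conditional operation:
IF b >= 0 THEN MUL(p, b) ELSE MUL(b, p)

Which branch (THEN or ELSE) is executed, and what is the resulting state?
Branch: THEN, Final state: b=2, p=12

Evaluating condition: b >= 0
b = 2
Condition is True, so THEN branch executes
After MUL(p, b): b=2, p=12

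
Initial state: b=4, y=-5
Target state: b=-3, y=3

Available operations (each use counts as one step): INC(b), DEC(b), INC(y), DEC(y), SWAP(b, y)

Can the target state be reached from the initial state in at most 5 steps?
Yes

Path (4 steps): DEC(b) → INC(y) → INC(y) → SWAP(b, y)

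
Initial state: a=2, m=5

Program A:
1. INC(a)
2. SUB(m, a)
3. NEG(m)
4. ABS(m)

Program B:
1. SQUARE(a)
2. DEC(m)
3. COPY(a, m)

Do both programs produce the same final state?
No

Program A final state: a=3, m=2
Program B final state: a=4, m=4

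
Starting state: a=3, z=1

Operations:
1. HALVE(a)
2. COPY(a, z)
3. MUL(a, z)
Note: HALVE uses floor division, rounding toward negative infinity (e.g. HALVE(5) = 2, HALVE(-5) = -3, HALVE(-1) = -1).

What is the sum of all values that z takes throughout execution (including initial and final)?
4

Values of z at each step:
Initial: z = 1
After step 1: z = 1
After step 2: z = 1
After step 3: z = 1
Sum = 1 + 1 + 1 + 1 = 4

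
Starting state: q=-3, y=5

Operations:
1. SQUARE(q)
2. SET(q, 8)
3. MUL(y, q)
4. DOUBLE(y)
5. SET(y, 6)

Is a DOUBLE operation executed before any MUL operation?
No

First DOUBLE: step 4
First MUL: step 3
Since 4 > 3, MUL comes first.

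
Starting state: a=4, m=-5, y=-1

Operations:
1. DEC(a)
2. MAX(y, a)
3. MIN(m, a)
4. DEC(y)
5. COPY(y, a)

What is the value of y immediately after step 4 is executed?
y = 2

Tracing y through execution:
Initial: y = -1
After step 1 (DEC(a)): y = -1
After step 2 (MAX(y, a)): y = 3
After step 3 (MIN(m, a)): y = 3
After step 4 (DEC(y)): y = 2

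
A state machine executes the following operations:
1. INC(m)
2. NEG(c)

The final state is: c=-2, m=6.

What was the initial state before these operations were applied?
c=2, m=5

Working backwards:
Final state: c=-2, m=6
Before step 2 (NEG(c)): c=2, m=6
Before step 1 (INC(m)): c=2, m=5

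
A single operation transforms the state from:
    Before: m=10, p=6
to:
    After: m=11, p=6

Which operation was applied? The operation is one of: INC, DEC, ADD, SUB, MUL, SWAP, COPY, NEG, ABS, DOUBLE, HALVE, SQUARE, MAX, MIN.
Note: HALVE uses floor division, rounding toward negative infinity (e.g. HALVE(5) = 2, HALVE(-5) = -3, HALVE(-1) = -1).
INC(m)

Analyzing the change:
Before: m=10, p=6
After: m=11, p=6
Variable m changed from 10 to 11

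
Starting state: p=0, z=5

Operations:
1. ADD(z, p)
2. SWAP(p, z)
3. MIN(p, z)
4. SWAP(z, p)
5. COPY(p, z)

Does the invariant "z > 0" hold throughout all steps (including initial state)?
No, violated after step 2

The invariant is violated after step 2.

State at each step:
Initial: p=0, z=5
After step 1: p=0, z=5
After step 2: p=5, z=0
After step 3: p=0, z=0
After step 4: p=0, z=0
After step 5: p=0, z=0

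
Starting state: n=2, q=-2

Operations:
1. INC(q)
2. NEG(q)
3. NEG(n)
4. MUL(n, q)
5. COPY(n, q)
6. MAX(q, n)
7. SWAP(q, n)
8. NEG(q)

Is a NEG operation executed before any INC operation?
No

First NEG: step 2
First INC: step 1
Since 2 > 1, INC comes first.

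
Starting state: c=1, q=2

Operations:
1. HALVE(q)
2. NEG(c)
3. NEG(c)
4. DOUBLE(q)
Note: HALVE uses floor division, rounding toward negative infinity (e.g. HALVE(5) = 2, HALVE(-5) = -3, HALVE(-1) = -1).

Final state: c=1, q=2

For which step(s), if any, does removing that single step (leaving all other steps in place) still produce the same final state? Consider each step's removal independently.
None - removing any single step changes the final result

Testing removal of each single step:
Without step 1: final = c=1, q=4 (different)
Without step 2: final = c=-1, q=2 (different)
Without step 3: final = c=-1, q=2 (different)
Without step 4: final = c=1, q=1 (different)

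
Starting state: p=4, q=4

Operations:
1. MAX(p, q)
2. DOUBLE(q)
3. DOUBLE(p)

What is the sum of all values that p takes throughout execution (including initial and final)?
20

Values of p at each step:
Initial: p = 4
After step 1: p = 4
After step 2: p = 4
After step 3: p = 8
Sum = 4 + 4 + 4 + 8 = 20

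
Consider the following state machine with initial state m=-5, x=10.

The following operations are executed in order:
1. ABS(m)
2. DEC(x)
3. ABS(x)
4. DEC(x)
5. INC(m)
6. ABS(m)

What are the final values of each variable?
{m: 6, x: 8}

Step-by-step execution:
Initial: m=-5, x=10
After step 1 (ABS(m)): m=5, x=10
After step 2 (DEC(x)): m=5, x=9
After step 3 (ABS(x)): m=5, x=9
After step 4 (DEC(x)): m=5, x=8
After step 5 (INC(m)): m=6, x=8
After step 6 (ABS(m)): m=6, x=8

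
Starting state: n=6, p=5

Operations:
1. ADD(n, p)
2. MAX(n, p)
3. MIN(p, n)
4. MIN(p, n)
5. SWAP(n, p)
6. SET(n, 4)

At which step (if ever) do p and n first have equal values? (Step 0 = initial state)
Never

p and n never become equal during execution.

Comparing values at each step:
Initial: p=5, n=6
After step 1: p=5, n=11
After step 2: p=5, n=11
After step 3: p=5, n=11
After step 4: p=5, n=11
After step 5: p=11, n=5
After step 6: p=11, n=4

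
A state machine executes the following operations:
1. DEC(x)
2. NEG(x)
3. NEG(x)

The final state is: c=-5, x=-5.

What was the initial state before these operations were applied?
c=-5, x=-4

Working backwards:
Final state: c=-5, x=-5
Before step 3 (NEG(x)): c=-5, x=5
Before step 2 (NEG(x)): c=-5, x=-5
Before step 1 (DEC(x)): c=-5, x=-4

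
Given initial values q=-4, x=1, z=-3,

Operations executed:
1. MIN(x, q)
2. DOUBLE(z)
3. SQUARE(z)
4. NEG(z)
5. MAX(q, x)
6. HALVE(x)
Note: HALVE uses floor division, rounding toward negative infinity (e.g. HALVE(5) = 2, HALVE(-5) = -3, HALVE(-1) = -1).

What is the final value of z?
z = -36

Tracing execution:
Step 1: MIN(x, q) → z = -3
Step 2: DOUBLE(z) → z = -6
Step 3: SQUARE(z) → z = 36
Step 4: NEG(z) → z = -36
Step 5: MAX(q, x) → z = -36
Step 6: HALVE(x) → z = -36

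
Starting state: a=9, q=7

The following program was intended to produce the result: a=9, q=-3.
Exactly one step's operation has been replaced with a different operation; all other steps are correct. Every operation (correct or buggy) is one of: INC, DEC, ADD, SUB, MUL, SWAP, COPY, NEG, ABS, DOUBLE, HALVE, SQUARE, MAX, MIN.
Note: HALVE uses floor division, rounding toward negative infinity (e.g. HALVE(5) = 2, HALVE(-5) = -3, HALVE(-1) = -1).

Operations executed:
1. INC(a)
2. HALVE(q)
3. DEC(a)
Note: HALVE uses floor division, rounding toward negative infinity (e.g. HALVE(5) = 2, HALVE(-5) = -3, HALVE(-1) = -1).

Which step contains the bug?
Step 2

Trace with buggy code:
Initial: a=9, q=7
After step 1: a=10, q=7
After step 2: a=10, q=3
After step 3: a=9, q=3
Actual final a=9, q=3 ≠ expected a=9, q=-3.
Step 2 is the only position where a single-operation replacement can produce the expected result.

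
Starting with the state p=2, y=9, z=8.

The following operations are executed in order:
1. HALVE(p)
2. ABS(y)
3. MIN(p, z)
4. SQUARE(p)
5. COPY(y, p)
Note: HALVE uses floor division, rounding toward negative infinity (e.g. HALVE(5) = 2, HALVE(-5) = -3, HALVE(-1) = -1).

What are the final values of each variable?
{p: 1, y: 1, z: 8}

Step-by-step execution:
Initial: p=2, y=9, z=8
After step 1 (HALVE(p)): p=1, y=9, z=8
After step 2 (ABS(y)): p=1, y=9, z=8
After step 3 (MIN(p, z)): p=1, y=9, z=8
After step 4 (SQUARE(p)): p=1, y=9, z=8
After step 5 (COPY(y, p)): p=1, y=1, z=8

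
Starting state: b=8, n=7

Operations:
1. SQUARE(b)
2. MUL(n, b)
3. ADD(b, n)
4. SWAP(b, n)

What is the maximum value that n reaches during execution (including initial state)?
512

Values of n at each step:
Initial: n = 7
After step 1: n = 7
After step 2: n = 448
After step 3: n = 448
After step 4: n = 512 ← maximum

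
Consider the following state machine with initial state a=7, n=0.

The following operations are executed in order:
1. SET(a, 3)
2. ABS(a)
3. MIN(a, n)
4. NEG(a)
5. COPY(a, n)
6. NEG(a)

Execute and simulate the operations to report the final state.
{a: 0, n: 0}

Step-by-step execution:
Initial: a=7, n=0
After step 1 (SET(a, 3)): a=3, n=0
After step 2 (ABS(a)): a=3, n=0
After step 3 (MIN(a, n)): a=0, n=0
After step 4 (NEG(a)): a=0, n=0
After step 5 (COPY(a, n)): a=0, n=0
After step 6 (NEG(a)): a=0, n=0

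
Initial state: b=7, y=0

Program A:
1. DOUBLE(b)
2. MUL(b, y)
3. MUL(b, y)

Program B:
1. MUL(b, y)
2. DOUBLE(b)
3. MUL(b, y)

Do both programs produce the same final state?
Yes

Program A final state: b=0, y=0
Program B final state: b=0, y=0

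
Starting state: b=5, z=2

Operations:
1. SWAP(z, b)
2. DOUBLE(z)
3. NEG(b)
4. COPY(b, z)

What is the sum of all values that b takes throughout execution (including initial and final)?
17

Values of b at each step:
Initial: b = 5
After step 1: b = 2
After step 2: b = 2
After step 3: b = -2
After step 4: b = 10
Sum = 5 + 2 + 2 + -2 + 10 = 17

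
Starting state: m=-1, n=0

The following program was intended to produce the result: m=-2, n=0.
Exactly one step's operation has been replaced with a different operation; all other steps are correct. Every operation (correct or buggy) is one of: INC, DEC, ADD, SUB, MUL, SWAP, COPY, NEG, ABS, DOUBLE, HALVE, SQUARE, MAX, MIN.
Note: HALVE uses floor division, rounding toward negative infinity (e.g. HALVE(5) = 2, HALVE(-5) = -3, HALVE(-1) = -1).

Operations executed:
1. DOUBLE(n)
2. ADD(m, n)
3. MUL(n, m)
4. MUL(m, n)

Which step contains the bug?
Step 4

Trace with buggy code:
Initial: m=-1, n=0
After step 1: m=-1, n=0
After step 2: m=-1, n=0
After step 3: m=-1, n=0
After step 4: m=0, n=0
Actual final m=0, n=0 ≠ expected m=-2, n=0.
Step 4 is the only position where a single-operation replacement can produce the expected result.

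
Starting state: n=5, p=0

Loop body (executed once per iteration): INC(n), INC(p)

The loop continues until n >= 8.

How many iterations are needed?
3

Tracing iterations:
Initial: n=5, p=0
After iteration 1: n=6, p=1
After iteration 2: n=7, p=2
After iteration 3: n=8, p=3
n >= 8 now holds, so the loop exits after 3 iterations.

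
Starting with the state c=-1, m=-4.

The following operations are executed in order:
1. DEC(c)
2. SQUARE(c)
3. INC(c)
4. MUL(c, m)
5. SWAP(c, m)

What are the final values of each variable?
{c: -4, m: -20}

Step-by-step execution:
Initial: c=-1, m=-4
After step 1 (DEC(c)): c=-2, m=-4
After step 2 (SQUARE(c)): c=4, m=-4
After step 3 (INC(c)): c=5, m=-4
After step 4 (MUL(c, m)): c=-20, m=-4
After step 5 (SWAP(c, m)): c=-4, m=-20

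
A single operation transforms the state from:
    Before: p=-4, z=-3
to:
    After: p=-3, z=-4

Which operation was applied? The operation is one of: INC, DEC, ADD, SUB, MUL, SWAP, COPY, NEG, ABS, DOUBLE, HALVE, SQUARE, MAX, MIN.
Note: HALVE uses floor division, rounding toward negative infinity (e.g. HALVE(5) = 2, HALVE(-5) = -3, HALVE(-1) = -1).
SWAP(p, z)

Analyzing the change:
Before: p=-4, z=-3
After: p=-3, z=-4
Variable p changed from -4 to -3
Variable z changed from -3 to -4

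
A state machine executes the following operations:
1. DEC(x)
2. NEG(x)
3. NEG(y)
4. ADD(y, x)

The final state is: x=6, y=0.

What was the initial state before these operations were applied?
x=-5, y=6

Working backwards:
Final state: x=6, y=0
Before step 4 (ADD(y, x)): x=6, y=-6
Before step 3 (NEG(y)): x=6, y=6
Before step 2 (NEG(x)): x=-6, y=6
Before step 1 (DEC(x)): x=-5, y=6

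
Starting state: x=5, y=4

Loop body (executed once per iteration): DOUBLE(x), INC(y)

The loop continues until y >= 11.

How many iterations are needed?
7

Tracing iterations:
Initial: x=5, y=4
After iteration 1: x=10, y=5
After iteration 2: x=20, y=6
After iteration 3: x=40, y=7
After iteration 4: x=80, y=8
After iteration 5: x=160, y=9
After iteration 6: x=320, y=10
After iteration 7: x=640, y=11
y >= 11 now holds, so the loop exits after 7 iterations.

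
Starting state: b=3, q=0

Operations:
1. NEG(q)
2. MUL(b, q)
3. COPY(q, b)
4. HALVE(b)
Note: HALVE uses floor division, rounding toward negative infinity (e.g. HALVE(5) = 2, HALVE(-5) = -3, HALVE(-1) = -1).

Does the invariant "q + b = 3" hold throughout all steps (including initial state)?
No, violated after step 2

The invariant is violated after step 2.

State at each step:
Initial: b=3, q=0
After step 1: b=3, q=0
After step 2: b=0, q=0
After step 3: b=0, q=0
After step 4: b=0, q=0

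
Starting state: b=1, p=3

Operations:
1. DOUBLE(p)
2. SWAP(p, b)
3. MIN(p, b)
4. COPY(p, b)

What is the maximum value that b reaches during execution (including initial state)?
6

Values of b at each step:
Initial: b = 1
After step 1: b = 1
After step 2: b = 6 ← maximum
After step 3: b = 6
After step 4: b = 6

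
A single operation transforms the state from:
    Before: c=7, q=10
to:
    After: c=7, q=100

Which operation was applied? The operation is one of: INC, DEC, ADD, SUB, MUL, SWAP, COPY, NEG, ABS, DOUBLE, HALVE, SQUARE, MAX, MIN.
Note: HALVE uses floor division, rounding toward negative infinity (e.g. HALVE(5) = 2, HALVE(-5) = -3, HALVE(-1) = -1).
SQUARE(q)

Analyzing the change:
Before: c=7, q=10
After: c=7, q=100
Variable q changed from 10 to 100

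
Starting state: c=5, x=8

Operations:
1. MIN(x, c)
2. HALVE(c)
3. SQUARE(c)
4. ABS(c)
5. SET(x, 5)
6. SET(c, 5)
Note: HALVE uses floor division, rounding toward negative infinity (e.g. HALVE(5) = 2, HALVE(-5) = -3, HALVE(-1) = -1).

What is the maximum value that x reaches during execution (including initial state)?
8

Values of x at each step:
Initial: x = 8 ← maximum
After step 1: x = 5
After step 2: x = 5
After step 3: x = 5
After step 4: x = 5
After step 5: x = 5
After step 6: x = 5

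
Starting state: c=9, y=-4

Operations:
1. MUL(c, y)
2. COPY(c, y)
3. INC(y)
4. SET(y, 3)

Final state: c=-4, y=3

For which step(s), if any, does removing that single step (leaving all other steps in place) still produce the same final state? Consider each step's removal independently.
Step(s) 1, 3

Testing removal of each single step:
Without step 1: final = c=-4, y=3 (same)
Without step 2: final = c=-36, y=3 (different)
Without step 3: final = c=-4, y=3 (same)
Without step 4: final = c=-4, y=-3 (different)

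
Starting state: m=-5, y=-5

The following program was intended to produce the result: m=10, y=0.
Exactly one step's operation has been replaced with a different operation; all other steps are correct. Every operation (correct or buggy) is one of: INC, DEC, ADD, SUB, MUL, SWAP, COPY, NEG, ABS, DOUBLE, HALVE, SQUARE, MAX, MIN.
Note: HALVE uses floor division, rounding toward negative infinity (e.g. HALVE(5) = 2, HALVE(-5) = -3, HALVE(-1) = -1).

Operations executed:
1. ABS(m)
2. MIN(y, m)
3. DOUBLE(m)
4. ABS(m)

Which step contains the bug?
Step 2

Trace with buggy code:
Initial: m=-5, y=-5
After step 1: m=5, y=-5
After step 2: m=5, y=-5
After step 3: m=10, y=-5
After step 4: m=10, y=-5
Actual final m=10, y=-5 ≠ expected m=10, y=0.
Step 2 is the only position where a single-operation replacement can produce the expected result.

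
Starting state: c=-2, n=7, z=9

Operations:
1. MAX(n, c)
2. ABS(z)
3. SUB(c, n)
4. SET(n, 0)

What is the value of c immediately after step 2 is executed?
c = -2

Tracing c through execution:
Initial: c = -2
After step 1 (MAX(n, c)): c = -2
After step 2 (ABS(z)): c = -2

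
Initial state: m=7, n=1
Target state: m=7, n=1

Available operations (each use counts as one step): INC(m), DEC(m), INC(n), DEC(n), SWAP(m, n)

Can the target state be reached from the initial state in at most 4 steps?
Yes

Path (0 steps): 0 steps (already at target)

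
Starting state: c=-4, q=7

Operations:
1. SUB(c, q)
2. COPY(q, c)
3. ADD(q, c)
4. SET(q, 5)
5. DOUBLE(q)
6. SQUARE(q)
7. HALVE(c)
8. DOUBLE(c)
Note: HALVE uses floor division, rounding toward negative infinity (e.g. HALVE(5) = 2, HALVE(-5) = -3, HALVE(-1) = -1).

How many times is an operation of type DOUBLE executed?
2

Counting DOUBLE operations:
Step 5: DOUBLE(q) ← DOUBLE
Step 8: DOUBLE(c) ← DOUBLE
Total: 2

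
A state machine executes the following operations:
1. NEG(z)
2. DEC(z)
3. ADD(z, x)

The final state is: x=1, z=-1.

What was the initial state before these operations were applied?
x=1, z=1

Working backwards:
Final state: x=1, z=-1
Before step 3 (ADD(z, x)): x=1, z=-2
Before step 2 (DEC(z)): x=1, z=-1
Before step 1 (NEG(z)): x=1, z=1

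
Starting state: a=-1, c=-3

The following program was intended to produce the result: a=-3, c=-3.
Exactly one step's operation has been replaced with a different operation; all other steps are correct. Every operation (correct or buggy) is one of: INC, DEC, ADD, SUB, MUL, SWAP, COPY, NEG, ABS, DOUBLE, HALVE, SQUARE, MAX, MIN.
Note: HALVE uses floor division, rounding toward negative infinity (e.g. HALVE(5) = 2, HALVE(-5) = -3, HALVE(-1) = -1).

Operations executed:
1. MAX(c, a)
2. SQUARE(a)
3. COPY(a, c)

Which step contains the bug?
Step 1

Trace with buggy code:
Initial: a=-1, c=-3
After step 1: a=-1, c=-1
After step 2: a=1, c=-1
After step 3: a=-1, c=-1
Actual final a=-1, c=-1 ≠ expected a=-3, c=-3.
Step 1 is the only position where a single-operation replacement can produce the expected result.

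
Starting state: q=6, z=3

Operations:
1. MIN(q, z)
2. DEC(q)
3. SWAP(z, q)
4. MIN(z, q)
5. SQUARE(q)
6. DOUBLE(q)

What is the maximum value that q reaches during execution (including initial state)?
18

Values of q at each step:
Initial: q = 6
After step 1: q = 3
After step 2: q = 2
After step 3: q = 3
After step 4: q = 3
After step 5: q = 9
After step 6: q = 18 ← maximum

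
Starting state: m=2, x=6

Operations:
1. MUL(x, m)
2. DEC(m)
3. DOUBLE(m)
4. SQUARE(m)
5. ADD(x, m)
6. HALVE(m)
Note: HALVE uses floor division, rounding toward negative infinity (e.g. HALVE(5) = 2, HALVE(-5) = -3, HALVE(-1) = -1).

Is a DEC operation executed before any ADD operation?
Yes

First DEC: step 2
First ADD: step 5
Since 2 < 5, DEC comes first.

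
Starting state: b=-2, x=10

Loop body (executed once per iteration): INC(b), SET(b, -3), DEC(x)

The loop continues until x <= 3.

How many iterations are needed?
7

Tracing iterations:
Initial: b=-2, x=10
After iteration 1: b=-3, x=9
After iteration 2: b=-3, x=8
After iteration 3: b=-3, x=7
After iteration 4: b=-3, x=6
After iteration 5: b=-3, x=5
After iteration 6: b=-3, x=4
After iteration 7: b=-3, x=3
x <= 3 now holds, so the loop exits after 7 iterations.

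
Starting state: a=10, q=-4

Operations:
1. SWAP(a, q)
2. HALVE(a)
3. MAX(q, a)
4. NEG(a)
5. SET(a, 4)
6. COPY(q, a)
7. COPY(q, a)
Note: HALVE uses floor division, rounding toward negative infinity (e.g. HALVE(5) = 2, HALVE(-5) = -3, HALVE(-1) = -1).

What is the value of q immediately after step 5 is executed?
q = 10

Tracing q through execution:
Initial: q = -4
After step 1 (SWAP(a, q)): q = 10
After step 2 (HALVE(a)): q = 10
After step 3 (MAX(q, a)): q = 10
After step 4 (NEG(a)): q = 10
After step 5 (SET(a, 4)): q = 10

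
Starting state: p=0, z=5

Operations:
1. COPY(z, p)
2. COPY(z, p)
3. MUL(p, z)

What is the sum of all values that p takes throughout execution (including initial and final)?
0

Values of p at each step:
Initial: p = 0
After step 1: p = 0
After step 2: p = 0
After step 3: p = 0
Sum = 0 + 0 + 0 + 0 = 0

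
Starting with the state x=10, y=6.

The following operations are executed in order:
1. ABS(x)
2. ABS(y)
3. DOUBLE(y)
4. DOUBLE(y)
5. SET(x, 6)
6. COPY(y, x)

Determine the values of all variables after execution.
{x: 6, y: 6}

Step-by-step execution:
Initial: x=10, y=6
After step 1 (ABS(x)): x=10, y=6
After step 2 (ABS(y)): x=10, y=6
After step 3 (DOUBLE(y)): x=10, y=12
After step 4 (DOUBLE(y)): x=10, y=24
After step 5 (SET(x, 6)): x=6, y=24
After step 6 (COPY(y, x)): x=6, y=6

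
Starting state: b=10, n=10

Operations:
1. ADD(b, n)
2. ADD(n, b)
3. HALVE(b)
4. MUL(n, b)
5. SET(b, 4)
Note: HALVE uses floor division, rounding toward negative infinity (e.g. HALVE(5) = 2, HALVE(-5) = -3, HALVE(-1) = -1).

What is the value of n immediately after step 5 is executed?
n = 300

Tracing n through execution:
Initial: n = 10
After step 1 (ADD(b, n)): n = 10
After step 2 (ADD(n, b)): n = 30
After step 3 (HALVE(b)): n = 30
After step 4 (MUL(n, b)): n = 300
After step 5 (SET(b, 4)): n = 300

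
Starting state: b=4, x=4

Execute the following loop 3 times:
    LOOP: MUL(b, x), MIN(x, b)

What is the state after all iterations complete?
b=256, x=4

Iteration trace:
Start: b=4, x=4
After iteration 1: b=16, x=4
After iteration 2: b=64, x=4
After iteration 3: b=256, x=4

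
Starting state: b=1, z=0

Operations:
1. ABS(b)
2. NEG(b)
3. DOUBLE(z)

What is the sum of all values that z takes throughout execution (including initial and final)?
0

Values of z at each step:
Initial: z = 0
After step 1: z = 0
After step 2: z = 0
After step 3: z = 0
Sum = 0 + 0 + 0 + 0 = 0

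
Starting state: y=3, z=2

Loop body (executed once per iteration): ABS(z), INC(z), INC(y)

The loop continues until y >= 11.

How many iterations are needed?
8

Tracing iterations:
Initial: y=3, z=2
After iteration 1: y=4, z=3
After iteration 2: y=5, z=4
After iteration 3: y=6, z=5
After iteration 4: y=7, z=6
After iteration 5: y=8, z=7
After iteration 6: y=9, z=8
After iteration 7: y=10, z=9
After iteration 8: y=11, z=10
y >= 11 now holds, so the loop exits after 8 iterations.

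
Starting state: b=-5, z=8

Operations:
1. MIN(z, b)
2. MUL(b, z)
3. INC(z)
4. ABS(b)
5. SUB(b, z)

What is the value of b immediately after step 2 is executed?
b = 25

Tracing b through execution:
Initial: b = -5
After step 1 (MIN(z, b)): b = -5
After step 2 (MUL(b, z)): b = 25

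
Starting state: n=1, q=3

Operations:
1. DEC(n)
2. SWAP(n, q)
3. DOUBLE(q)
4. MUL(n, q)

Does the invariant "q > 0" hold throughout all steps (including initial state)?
No, violated after step 2

The invariant is violated after step 2.

State at each step:
Initial: n=1, q=3
After step 1: n=0, q=3
After step 2: n=3, q=0
After step 3: n=3, q=0
After step 4: n=0, q=0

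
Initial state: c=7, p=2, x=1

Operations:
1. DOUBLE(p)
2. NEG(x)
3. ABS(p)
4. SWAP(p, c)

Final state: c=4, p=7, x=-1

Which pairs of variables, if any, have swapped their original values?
None

Comparing initial and final values:
x: 1 → -1
c: 7 → 4
p: 2 → 7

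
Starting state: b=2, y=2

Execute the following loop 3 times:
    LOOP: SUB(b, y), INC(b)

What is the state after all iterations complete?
b=-1, y=2

Iteration trace:
Start: b=2, y=2
After iteration 1: b=1, y=2
After iteration 2: b=0, y=2
After iteration 3: b=-1, y=2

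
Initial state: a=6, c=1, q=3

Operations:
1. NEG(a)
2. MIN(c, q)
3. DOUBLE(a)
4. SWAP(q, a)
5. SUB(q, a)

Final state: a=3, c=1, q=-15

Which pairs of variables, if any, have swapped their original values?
None

Comparing initial and final values:
c: 1 → 1
q: 3 → -15
a: 6 → 3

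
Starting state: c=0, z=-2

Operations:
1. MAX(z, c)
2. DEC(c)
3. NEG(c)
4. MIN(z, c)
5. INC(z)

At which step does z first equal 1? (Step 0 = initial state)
Step 5

Tracing z:
Initial: z = -2
After step 1: z = 0
After step 2: z = 0
After step 3: z = 0
After step 4: z = 0
After step 5: z = 1 ← first occurrence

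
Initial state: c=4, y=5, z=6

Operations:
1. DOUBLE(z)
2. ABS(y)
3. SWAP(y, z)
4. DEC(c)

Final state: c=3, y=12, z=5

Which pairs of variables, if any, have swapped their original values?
None

Comparing initial and final values:
c: 4 → 3
z: 6 → 5
y: 5 → 12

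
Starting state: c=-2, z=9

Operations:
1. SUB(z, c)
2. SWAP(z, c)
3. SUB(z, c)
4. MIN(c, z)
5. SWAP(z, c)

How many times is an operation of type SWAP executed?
2

Counting SWAP operations:
Step 2: SWAP(z, c) ← SWAP
Step 5: SWAP(z, c) ← SWAP
Total: 2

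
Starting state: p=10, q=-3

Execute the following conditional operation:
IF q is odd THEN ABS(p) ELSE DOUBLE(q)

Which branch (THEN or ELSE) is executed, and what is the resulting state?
Branch: THEN, Final state: p=10, q=-3

Evaluating condition: q is odd
Condition is True, so THEN branch executes
After ABS(p): p=10, q=-3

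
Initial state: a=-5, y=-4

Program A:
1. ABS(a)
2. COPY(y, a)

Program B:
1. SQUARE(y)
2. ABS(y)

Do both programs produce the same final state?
No

Program A final state: a=5, y=5
Program B final state: a=-5, y=16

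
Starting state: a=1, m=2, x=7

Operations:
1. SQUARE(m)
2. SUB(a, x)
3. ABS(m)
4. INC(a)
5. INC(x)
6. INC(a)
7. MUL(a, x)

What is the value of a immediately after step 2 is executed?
a = -6

Tracing a through execution:
Initial: a = 1
After step 1 (SQUARE(m)): a = 1
After step 2 (SUB(a, x)): a = -6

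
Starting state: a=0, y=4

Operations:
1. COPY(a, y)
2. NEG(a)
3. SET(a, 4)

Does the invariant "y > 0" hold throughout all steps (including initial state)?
Yes

The invariant holds at every step.

State at each step:
Initial: a=0, y=4
After step 1: a=4, y=4
After step 2: a=-4, y=4
After step 3: a=4, y=4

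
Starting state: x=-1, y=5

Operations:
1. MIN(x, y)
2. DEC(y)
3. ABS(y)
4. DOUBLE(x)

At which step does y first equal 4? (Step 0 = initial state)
Step 2

Tracing y:
Initial: y = 5
After step 1: y = 5
After step 2: y = 4 ← first occurrence
After step 3: y = 4
After step 4: y = 4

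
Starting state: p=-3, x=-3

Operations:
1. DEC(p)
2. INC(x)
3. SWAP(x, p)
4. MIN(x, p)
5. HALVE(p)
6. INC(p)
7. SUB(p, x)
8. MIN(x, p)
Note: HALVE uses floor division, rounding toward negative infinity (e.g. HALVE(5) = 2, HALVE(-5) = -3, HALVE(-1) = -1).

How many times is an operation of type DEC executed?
1

Counting DEC operations:
Step 1: DEC(p) ← DEC
Total: 1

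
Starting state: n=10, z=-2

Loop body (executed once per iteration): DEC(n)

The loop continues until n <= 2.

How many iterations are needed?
8

Tracing iterations:
Initial: n=10, z=-2
After iteration 1: n=9, z=-2
After iteration 2: n=8, z=-2
After iteration 3: n=7, z=-2
After iteration 4: n=6, z=-2
After iteration 5: n=5, z=-2
After iteration 6: n=4, z=-2
After iteration 7: n=3, z=-2
After iteration 8: n=2, z=-2
n <= 2 now holds, so the loop exits after 8 iterations.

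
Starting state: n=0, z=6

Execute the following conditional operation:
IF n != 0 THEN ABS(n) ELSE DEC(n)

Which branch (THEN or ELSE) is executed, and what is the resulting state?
Branch: ELSE, Final state: n=-1, z=6

Evaluating condition: n != 0
n = 0
Condition is False, so ELSE branch executes
After DEC(n): n=-1, z=6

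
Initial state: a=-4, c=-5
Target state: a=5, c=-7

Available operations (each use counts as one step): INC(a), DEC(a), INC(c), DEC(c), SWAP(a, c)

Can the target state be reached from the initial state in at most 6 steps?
No

The target state cannot be reached within 6 steps.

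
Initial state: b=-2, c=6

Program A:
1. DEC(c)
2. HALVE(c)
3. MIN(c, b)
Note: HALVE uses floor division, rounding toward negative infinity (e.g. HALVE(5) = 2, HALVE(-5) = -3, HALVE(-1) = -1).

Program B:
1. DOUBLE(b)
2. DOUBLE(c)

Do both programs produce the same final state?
No

Program A final state: b=-2, c=-2
Program B final state: b=-4, c=12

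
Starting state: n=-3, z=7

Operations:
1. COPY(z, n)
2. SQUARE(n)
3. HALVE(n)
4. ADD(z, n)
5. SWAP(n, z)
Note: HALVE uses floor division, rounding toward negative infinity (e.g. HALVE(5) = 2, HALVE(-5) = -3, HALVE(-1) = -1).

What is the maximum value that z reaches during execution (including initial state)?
7

Values of z at each step:
Initial: z = 7 ← maximum
After step 1: z = -3
After step 2: z = -3
After step 3: z = -3
After step 4: z = 1
After step 5: z = 4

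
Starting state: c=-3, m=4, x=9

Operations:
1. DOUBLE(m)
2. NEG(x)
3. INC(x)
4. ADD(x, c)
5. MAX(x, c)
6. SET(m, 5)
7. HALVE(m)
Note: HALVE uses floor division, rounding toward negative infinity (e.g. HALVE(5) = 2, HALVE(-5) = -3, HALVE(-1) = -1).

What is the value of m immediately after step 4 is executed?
m = 8

Tracing m through execution:
Initial: m = 4
After step 1 (DOUBLE(m)): m = 8
After step 2 (NEG(x)): m = 8
After step 3 (INC(x)): m = 8
After step 4 (ADD(x, c)): m = 8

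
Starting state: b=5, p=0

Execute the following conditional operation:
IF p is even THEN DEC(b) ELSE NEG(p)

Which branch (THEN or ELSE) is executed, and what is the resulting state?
Branch: THEN, Final state: b=4, p=0

Evaluating condition: p is even
Condition is True, so THEN branch executes
After DEC(b): b=4, p=0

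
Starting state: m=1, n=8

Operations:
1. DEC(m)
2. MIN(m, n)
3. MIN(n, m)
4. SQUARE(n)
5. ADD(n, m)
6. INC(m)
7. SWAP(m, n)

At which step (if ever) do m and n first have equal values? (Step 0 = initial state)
Step 3

m and n first become equal after step 3.

Comparing values at each step:
Initial: m=1, n=8
After step 1: m=0, n=8
After step 2: m=0, n=8
After step 3: m=0, n=0 ← equal!
After step 4: m=0, n=0 ← equal!
After step 5: m=0, n=0 ← equal!
After step 6: m=1, n=0
After step 7: m=0, n=1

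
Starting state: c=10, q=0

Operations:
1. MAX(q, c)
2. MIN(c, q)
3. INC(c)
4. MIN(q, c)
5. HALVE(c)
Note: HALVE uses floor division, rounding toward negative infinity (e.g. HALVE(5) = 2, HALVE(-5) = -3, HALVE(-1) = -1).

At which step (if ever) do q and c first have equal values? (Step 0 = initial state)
Step 1

q and c first become equal after step 1.

Comparing values at each step:
Initial: q=0, c=10
After step 1: q=10, c=10 ← equal!
After step 2: q=10, c=10 ← equal!
After step 3: q=10, c=11
After step 4: q=10, c=11
After step 5: q=10, c=5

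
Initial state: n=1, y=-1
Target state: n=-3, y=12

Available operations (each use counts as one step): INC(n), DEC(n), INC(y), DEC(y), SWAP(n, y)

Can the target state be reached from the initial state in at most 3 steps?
No

The target state cannot be reached within 3 steps.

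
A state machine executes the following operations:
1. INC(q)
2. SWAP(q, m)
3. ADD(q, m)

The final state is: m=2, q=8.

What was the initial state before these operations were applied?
m=6, q=1

Working backwards:
Final state: m=2, q=8
Before step 3 (ADD(q, m)): m=2, q=6
Before step 2 (SWAP(q, m)): m=6, q=2
Before step 1 (INC(q)): m=6, q=1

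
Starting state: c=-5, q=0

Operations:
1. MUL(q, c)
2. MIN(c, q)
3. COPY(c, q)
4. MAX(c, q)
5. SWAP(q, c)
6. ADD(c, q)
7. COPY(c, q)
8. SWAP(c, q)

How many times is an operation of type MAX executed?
1

Counting MAX operations:
Step 4: MAX(c, q) ← MAX
Total: 1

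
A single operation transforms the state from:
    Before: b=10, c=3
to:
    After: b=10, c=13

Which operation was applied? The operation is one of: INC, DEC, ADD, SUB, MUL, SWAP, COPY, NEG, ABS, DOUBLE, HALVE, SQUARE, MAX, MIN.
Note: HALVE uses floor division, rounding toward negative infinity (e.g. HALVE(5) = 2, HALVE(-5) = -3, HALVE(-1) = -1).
ADD(c, b)

Analyzing the change:
Before: b=10, c=3
After: b=10, c=13
Variable c changed from 3 to 13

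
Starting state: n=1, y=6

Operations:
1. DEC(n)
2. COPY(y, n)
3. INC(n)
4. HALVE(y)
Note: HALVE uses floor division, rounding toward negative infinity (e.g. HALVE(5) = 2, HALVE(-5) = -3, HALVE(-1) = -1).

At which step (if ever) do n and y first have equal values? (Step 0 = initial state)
Step 2

n and y first become equal after step 2.

Comparing values at each step:
Initial: n=1, y=6
After step 1: n=0, y=6
After step 2: n=0, y=0 ← equal!
After step 3: n=1, y=0
After step 4: n=1, y=0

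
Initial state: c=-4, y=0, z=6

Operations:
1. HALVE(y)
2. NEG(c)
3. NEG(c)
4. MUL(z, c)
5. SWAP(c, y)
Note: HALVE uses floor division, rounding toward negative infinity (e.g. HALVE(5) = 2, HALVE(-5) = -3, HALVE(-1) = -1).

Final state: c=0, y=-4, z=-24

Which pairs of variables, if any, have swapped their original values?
(y, c)

Comparing initial and final values:
y: 0 → -4
c: -4 → 0
z: 6 → -24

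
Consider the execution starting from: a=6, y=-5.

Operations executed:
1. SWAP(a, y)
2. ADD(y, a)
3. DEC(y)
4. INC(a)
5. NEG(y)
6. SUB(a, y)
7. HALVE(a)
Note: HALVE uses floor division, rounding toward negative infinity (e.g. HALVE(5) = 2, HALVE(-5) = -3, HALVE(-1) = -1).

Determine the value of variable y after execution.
y = 0

Tracing execution:
Step 1: SWAP(a, y) → y = 6
Step 2: ADD(y, a) → y = 1
Step 3: DEC(y) → y = 0
Step 4: INC(a) → y = 0
Step 5: NEG(y) → y = 0
Step 6: SUB(a, y) → y = 0
Step 7: HALVE(a) → y = 0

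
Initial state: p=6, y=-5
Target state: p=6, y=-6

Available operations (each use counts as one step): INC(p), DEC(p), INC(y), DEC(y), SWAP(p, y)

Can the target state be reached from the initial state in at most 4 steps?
Yes

Path (1 step): DEC(y)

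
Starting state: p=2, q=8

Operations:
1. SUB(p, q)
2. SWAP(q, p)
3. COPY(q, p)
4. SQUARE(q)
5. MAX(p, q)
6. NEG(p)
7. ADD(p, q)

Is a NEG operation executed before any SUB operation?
No

First NEG: step 6
First SUB: step 1
Since 6 > 1, SUB comes first.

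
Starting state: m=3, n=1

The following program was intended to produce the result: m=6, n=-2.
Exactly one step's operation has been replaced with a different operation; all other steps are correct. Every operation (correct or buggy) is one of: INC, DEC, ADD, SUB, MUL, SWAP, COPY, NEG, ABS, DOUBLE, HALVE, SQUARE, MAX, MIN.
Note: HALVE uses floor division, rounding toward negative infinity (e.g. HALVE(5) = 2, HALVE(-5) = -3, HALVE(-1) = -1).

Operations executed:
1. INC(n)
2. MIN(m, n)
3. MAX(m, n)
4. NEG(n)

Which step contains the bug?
Step 2

Trace with buggy code:
Initial: m=3, n=1
After step 1: m=3, n=2
After step 2: m=2, n=2
After step 3: m=2, n=2
After step 4: m=2, n=-2
Actual final m=2, n=-2 ≠ expected m=6, n=-2.
Step 2 is the only position where a single-operation replacement can produce the expected result.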